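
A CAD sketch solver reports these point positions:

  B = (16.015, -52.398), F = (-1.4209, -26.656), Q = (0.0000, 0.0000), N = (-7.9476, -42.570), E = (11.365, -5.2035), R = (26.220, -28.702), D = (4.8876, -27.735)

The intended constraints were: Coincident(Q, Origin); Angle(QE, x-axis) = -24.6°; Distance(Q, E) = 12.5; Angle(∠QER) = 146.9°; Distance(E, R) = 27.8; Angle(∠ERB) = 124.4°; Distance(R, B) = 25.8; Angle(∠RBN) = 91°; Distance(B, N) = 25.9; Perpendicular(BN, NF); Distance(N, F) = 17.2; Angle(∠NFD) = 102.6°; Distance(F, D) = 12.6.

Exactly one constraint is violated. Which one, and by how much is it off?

Distance(F, D) = 12.6 — off by 6.20.

Q = (0.00, 0.00) ✓; QE at -24.60° ✓; |QE| = 12.50 ✓; ∠QER = 146.9° ✓; |ER| = 27.80 ✓; ∠ERB = 124.4° ✓; |RB| = 25.80 ✓; ∠RBN = 91.00° ✓; |BN| = 25.90 ✓; ∠(BN, NF) = 90.00° ✓; |NF| = 17.20 ✓; ∠NFD = 102.6° ✓; |FD| = 6.400 ✗.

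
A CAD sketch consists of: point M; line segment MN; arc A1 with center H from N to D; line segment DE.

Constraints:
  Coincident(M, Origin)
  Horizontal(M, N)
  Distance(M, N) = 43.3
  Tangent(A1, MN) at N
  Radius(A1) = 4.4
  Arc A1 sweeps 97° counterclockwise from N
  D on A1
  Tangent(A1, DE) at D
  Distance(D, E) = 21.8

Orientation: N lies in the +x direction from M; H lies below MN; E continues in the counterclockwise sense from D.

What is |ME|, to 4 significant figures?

49.35

M is at the origin; MN is horizontal with |MN| = 43.3 and N on the +x side, so N = (43.30, 0.000). Since A1 is tangent to MN there, HN ⟂ MN, so H = N + (0, -4.4) = (43.30, -4.400). On A1, N sits at bearing 90° from H; a 97° counterclockwise sweep puts D at bearing 187°, so D = H + 4.4·(cos 187°, sin 187°) = (38.93, -4.936). Tangency of A1 to DE means the radius HD is perpendicular to DE, so DE runs along (−sin 187°, cos 187°); with |DE| = 21.8, E = (41.59, -26.57). Then |ME| = |E − M| = 49.35.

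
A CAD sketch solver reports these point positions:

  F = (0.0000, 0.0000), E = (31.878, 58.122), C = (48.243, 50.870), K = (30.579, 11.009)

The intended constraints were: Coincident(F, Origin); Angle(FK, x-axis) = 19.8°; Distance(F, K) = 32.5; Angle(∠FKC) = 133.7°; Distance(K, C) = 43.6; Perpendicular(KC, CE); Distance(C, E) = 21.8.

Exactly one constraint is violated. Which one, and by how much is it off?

Distance(C, E) = 21.8 — off by 3.90.

F = (0.00, 0.00) ✓; FK at 19.80° ✓; |FK| = 32.50 ✓; ∠FKC = 133.7° ✓; |KC| = 43.60 ✓; ∠(KC, CE) = 90.00° ✓; |CE| = 17.90 ✗.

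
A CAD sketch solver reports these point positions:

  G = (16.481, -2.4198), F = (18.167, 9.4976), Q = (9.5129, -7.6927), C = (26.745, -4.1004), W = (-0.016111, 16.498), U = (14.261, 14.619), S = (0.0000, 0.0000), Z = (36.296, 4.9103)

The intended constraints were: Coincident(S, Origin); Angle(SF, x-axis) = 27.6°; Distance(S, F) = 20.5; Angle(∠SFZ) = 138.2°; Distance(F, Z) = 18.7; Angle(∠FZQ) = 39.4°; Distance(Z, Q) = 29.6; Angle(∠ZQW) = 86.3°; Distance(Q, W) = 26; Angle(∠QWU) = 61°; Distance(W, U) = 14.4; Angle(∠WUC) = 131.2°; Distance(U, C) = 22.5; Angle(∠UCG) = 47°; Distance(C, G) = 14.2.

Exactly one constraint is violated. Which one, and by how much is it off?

Distance(C, G) = 14.2 — off by 3.80.

S = (0.00, 0.00) ✓; SF at 27.60° ✓; |SF| = 20.50 ✓; ∠SFZ = 138.2° ✓; |FZ| = 18.70 ✓; ∠FZQ = 39.40° ✓; |ZQ| = 29.60 ✓; ∠ZQW = 86.30° ✓; |QW| = 26.00 ✓; ∠QWU = 61.00° ✓; |WU| = 14.40 ✓; ∠WUC = 131.2° ✓; |UC| = 22.50 ✓; ∠UCG = 47.00° ✓; |CG| = 10.40 ✗.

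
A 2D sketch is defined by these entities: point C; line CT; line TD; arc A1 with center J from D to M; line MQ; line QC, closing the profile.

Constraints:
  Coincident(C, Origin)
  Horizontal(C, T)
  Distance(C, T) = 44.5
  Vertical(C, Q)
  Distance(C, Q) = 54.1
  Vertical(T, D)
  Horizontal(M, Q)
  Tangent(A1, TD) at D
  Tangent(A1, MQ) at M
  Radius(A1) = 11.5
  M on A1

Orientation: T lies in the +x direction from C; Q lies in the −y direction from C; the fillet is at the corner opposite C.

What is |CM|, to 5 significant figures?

63.370

The virtual corner opposite C is at (44.500, -54.100). Tangency of A1 to TD means the radius JD is perpendicular to TD and tangency of A1 to MQ means the radius JM is perpendicular to MQ, with radius 11.5, so the center J sits 11.5 in from both sides at J = (33.000, -42.600). That places the tangent points at D = (44.500, -42.600) on TD and M = (33.000, -54.100) on MQ. Then |CM| = |M − C| = 63.370.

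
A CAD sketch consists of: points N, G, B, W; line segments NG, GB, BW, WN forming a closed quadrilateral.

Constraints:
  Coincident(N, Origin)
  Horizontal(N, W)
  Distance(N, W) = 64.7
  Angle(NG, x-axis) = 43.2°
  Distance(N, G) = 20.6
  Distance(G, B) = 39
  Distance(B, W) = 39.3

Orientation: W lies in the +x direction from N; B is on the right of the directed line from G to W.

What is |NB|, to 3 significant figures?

38.1

Checks: |GB| = 39.00 ✓; |BW| = 39.30 ✓.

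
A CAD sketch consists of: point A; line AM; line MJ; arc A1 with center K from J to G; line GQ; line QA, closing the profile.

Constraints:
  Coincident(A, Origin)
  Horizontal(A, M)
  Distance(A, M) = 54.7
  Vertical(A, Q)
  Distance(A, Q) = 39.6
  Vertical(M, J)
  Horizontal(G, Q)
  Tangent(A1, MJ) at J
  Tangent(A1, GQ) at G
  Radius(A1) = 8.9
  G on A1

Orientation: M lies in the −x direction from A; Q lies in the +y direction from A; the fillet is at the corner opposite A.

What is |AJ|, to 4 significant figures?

62.73

A is at the origin; A and M share the same y with |AM| = 54.7 and M on the −x side, so M = (-54.70, 0.000). AQ is vertical with |AQ| = 39.6 and Q on the +y side, so Q = (0.000, 39.60). The virtual corner opposite A is at (-54.70, 39.60). Tangency of A1 to MJ means the radius KJ is perpendicular to MJ and tangency of A1 to GQ means the radius KG is perpendicular to GQ, with radius 8.9, so the center K sits 8.9 in from both sides at K = (-45.80, 30.70). That places the tangent points at J = (-54.70, 30.70) on MJ and G = (-45.80, 39.60) on GQ. Then |AJ| = |J − A| = 62.73.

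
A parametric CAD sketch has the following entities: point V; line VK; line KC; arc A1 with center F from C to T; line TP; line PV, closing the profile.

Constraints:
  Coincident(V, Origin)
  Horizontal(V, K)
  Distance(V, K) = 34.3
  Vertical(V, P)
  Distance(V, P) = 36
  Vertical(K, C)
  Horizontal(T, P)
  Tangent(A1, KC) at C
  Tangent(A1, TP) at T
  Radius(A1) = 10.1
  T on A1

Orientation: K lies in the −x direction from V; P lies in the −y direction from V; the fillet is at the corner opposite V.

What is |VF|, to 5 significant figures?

35.446

V is at the origin; VK is horizontal with |VK| = 34.3 and K on the −x side, so K = (-34.300, 0.0000). VP is vertical with |VP| = 36.0 and P on the −y side, so P = (0.0000, -36.000). The virtual corner opposite V is at (-34.300, -36.000). Tangency of A1 to KC means the radius FC is perpendicular to KC and since A1 is tangent to TP there, FT ⟂ TP, with radius 10.1, so the center F sits 10.1 in from both sides at F = (-24.200, -25.900). Then |VF| = |F − V| = 35.446.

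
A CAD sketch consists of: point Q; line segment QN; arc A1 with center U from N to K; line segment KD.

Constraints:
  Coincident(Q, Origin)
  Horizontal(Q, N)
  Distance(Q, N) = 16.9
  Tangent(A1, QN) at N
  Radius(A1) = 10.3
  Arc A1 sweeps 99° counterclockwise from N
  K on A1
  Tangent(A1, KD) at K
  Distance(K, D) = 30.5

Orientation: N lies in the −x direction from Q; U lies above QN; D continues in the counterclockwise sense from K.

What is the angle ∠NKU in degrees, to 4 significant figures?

40.50°

Since A1 is tangent to QN there, UN ⟂ QN, so U = N + (0, 10.3) = (-16.90, 10.30). On A1, N sits at bearing -90° from U; a 99° counterclockwise sweep puts K at bearing 9°, so K = U + 10.3·(cos 9°, sin 9°) = (-6.727, 11.91). Then cos ∠NKU = KN·KU / (|KN||KU|), giving 40.50°.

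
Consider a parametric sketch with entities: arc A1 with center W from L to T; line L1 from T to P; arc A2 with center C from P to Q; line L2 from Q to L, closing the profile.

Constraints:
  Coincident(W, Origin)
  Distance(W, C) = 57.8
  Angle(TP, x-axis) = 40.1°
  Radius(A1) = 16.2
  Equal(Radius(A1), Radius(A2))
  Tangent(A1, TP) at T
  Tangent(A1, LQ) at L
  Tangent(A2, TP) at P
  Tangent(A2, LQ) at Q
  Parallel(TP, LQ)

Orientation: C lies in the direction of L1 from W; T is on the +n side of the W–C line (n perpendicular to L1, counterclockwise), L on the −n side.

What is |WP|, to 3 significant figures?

60.0

Tangency of A1 to both parallel lines with radius 16.2 puts T and L at W ± 16.2·n: T = (-10.4, 12.4), L = (10.4, -12.4). Equal radii place P and Q the same way about C: P = C + 16.2·n = (33.8, 49.6), Q = C − 16.2·n = (54.6, 24.8). Then |WP| = |P − W| = 60.0.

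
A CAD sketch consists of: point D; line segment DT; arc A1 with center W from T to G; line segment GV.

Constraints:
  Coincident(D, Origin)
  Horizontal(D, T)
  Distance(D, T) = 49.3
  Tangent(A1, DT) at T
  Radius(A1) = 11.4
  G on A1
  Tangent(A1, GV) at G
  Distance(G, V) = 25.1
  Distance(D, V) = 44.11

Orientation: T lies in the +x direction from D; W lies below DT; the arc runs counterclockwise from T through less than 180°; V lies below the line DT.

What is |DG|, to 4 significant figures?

39.26

Checks: |WG| = 11.40 ✓; ∠(WG, GV) = 90.00° ✓; |GV| = 25.10 ✓; |DV| = 44.11 ✓.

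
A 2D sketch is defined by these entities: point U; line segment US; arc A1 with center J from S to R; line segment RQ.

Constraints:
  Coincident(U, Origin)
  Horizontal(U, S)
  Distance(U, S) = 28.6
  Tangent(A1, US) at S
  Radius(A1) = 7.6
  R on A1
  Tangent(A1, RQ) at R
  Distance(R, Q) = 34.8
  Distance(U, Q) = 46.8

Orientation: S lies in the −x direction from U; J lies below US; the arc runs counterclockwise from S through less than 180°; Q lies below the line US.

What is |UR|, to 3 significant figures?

37.1

Checks: |JS| = 7.600 ✓; |JR| = 7.600 ✓; ∠(JR, RQ) = 90.00° ✓; |RQ| = 34.80 ✓; |UQ| = 46.80 ✓.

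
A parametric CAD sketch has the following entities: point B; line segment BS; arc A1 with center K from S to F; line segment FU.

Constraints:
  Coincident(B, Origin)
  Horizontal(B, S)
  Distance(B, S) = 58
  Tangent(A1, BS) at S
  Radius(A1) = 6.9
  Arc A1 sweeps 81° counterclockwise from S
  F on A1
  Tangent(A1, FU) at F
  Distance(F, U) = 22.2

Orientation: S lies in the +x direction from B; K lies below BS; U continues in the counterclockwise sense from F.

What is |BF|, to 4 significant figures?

51.51

The tangent condition forces KS to be normal to BS, so K = S + (0, -6.9) = (58.00, -6.900). On A1, S sits at bearing 90° from K; an 81° counterclockwise sweep puts F at bearing 171°, so F = K + 6.9·(cos 171°, sin 171°) = (51.18, -5.821). Then |BF| = |F − B| = 51.51.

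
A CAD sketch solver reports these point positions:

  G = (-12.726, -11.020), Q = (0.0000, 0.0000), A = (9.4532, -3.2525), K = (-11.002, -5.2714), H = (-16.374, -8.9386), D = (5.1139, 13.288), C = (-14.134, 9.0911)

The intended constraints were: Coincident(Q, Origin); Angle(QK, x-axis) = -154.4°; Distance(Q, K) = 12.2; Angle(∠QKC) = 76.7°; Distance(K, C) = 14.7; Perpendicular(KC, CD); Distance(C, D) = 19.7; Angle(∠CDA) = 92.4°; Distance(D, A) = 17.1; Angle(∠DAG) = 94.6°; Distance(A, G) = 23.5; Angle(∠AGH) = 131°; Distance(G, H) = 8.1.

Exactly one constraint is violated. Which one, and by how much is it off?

Distance(G, H) = 8.1 — off by 3.90.

Q = (0.00, 0.00) ✓; QK at -154.4° ✓; |QK| = 12.20 ✓; ∠QKC = 76.70° ✓; |KC| = 14.70 ✓; ∠(KC, CD) = 90.00° ✓; |CD| = 19.70 ✓; ∠CDA = 92.40° ✓; |DA| = 17.10 ✓; ∠DAG = 94.60° ✓; |AG| = 23.50 ✓; ∠AGH = 131.0° ✓; |GH| = 4.200 ✗.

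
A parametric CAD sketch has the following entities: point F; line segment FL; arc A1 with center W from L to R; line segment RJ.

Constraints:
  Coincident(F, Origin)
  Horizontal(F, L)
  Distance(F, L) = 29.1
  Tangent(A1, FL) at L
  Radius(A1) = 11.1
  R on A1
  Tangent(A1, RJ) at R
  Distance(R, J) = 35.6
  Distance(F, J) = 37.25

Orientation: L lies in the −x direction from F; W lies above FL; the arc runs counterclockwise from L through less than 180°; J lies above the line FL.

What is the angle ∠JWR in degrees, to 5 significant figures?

72.683°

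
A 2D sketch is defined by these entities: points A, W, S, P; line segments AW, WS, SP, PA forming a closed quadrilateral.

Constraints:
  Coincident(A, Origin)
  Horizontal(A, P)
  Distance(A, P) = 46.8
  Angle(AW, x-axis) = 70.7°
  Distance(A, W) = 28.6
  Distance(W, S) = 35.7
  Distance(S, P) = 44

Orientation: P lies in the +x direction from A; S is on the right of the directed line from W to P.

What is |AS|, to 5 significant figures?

8.9637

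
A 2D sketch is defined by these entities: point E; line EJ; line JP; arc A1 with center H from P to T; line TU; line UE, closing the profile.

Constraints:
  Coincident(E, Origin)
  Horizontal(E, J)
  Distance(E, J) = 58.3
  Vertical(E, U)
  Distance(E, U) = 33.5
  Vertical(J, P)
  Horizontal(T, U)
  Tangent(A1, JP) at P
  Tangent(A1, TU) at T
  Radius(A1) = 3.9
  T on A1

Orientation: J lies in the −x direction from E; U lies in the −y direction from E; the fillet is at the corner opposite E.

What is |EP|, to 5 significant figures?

65.384

E is at the origin; EJ is horizontal with |EJ| = 58.3 and J on the −x side, so J = (-58.300, 0.0000). E and U share the same x with |EU| = 33.5 and U on the −y side, so U = (0.0000, -33.500). The virtual corner opposite E is at (-58.300, -33.500). A1 meets JP tangentially, so HP is at right angles to JP and A1 meets TU tangentially, so HT is at right angles to TU, with radius 3.9, so the center H sits 3.9 in from both sides at H = (-54.400, -29.600). That places the tangent points at P = (-58.300, -29.600) on JP and T = (-54.400, -33.500) on TU. Then |EP| = |P − E| = 65.384.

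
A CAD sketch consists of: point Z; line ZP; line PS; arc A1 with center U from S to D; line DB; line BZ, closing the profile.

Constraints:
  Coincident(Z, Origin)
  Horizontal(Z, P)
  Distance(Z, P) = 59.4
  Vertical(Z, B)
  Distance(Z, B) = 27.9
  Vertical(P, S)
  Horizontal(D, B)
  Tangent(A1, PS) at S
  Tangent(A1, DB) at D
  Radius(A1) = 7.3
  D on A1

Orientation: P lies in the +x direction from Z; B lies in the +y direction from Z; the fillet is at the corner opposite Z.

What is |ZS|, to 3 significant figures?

62.9

Z is at the origin; Z and P share the same y with |ZP| = 59.4 and P on the +x side, so P = (59.4, 0.00). ZB is vertical with |ZB| = 27.9 and B on the +y side, so B = (0.00, 27.9). The virtual corner opposite Z is at (59.4, 27.9). A1 meets PS tangentially, so US is at right angles to PS and tangency of A1 to DB means the radius UD is perpendicular to DB, with radius 7.3, so the center U sits 7.3 in from both sides at U = (52.1, 20.6). That places the tangent points at S = (59.4, 20.6) on PS and D = (52.1, 27.9) on DB. Then |ZS| = |S − Z| = 62.9.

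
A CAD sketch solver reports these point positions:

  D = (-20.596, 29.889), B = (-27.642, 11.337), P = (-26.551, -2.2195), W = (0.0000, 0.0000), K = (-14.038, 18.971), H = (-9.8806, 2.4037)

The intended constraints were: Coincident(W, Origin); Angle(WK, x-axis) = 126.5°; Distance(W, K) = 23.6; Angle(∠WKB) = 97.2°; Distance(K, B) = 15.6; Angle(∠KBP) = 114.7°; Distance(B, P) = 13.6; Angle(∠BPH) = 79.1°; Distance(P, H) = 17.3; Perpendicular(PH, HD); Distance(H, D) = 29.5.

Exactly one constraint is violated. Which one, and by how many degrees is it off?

Perpendicular(PH, HD) — off by 5.80°.

W = (0.00, 0.00) ✓; WK at 126.5° ✓; |WK| = 23.60 ✓; ∠WKB = 97.20° ✓; |KB| = 15.60 ✓; ∠KBP = 114.7° ✓; |BP| = 13.60 ✓; ∠BPH = 79.10° ✓; |PH| = 17.30 ✓; ∠(PH, HD) = 95.80° ✗; |HD| = 29.50 ✓.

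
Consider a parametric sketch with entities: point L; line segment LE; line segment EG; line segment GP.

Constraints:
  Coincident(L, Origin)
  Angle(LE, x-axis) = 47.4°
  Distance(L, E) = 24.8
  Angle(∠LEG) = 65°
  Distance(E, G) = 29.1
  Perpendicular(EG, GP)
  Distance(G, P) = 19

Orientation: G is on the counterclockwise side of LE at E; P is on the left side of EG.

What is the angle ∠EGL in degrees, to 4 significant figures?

50.36°

L is at the origin; LE runs at 47.4° with length 24.8, so E = 24.8·(cos 47.4°, sin 47.4°) = (16.79, 18.26). ∠LEG = 65.0°, so EG runs at 47.4° + (180° − 65.0°) = 162.4° from the x-axis; with |EG| = 29.1, G = E + 29.1·(cos 162.4°, sin 162.4°) = (-10.95, 27.05). Then cos ∠EGL = GE·GL / (|GE||GL|), giving 50.36°.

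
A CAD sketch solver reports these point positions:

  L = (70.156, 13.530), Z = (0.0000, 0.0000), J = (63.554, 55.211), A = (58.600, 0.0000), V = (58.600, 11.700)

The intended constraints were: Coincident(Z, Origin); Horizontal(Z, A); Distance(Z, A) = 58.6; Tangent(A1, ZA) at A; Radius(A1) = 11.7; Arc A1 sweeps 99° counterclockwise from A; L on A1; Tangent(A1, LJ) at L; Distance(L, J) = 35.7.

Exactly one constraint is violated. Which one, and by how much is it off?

Distance(L, J) = 35.7 — off by 6.50.

Z = (0.00, 0.00) ✓; Z.y = 0.00, A.y = 0.00 ✓; |ZA| = 58.60 ✓; ∠(VA, AZ) = 90.00° ✓; |VA| = 11.70 ✓; bearing(V→L) − bearing(V→A) = 99.00° ✓; |VL| = 11.70 ✓; ∠(VL, LJ) = 90.00° ✓; |LJ| = 42.20 ✗.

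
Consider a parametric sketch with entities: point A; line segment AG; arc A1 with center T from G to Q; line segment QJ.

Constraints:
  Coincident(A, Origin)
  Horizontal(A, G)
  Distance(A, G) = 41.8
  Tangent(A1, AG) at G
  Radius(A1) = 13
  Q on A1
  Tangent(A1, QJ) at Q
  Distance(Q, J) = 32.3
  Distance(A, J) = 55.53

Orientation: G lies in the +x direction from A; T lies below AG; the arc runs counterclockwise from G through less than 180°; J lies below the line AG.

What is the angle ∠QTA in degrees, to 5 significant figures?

21.079°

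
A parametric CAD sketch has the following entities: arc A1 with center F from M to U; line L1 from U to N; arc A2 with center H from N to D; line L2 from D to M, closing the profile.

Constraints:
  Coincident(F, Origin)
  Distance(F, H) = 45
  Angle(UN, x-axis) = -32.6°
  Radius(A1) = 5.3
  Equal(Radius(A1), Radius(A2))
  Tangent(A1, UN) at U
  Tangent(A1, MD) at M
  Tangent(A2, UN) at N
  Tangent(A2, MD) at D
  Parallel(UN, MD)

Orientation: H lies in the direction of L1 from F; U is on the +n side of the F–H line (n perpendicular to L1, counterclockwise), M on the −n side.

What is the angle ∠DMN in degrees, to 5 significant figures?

13.255°

Tangency of A1 to both parallel lines with radius 5.3 puts U and M at F ± 5.3·n: U = (2.8555, 4.4650), M = (-2.8555, -4.4650). Equal radii place N and D the same way about H: N = H + 5.3·n = (40.766, -19.780), D = H − 5.3·n = (35.055, -28.710). Then cos ∠DMN = MD·MN / (|MD||MN|), giving 13.255°.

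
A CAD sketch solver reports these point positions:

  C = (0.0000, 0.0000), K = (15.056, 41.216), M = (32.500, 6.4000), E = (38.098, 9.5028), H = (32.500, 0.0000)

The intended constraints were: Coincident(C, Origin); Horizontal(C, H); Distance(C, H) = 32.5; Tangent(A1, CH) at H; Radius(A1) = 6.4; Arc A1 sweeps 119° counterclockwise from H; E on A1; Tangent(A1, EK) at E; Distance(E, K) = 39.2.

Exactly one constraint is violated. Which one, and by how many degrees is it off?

Tangent(A1, EK) at E — off by 7.00°.

C = (0.00, 0.00) ✓; C.y = 0.00, H.y = 0.00 ✓; |CH| = 32.50 ✓; ∠(MH, HC) = 90.00° ✓; |MH| = 6.400 ✓; bearing(M→E) − bearing(M→H) = 119.0° ✓; |ME| = 6.400 ✓; ∠(ME, EK) = 83.00° ✗; |EK| = 39.20 ✓.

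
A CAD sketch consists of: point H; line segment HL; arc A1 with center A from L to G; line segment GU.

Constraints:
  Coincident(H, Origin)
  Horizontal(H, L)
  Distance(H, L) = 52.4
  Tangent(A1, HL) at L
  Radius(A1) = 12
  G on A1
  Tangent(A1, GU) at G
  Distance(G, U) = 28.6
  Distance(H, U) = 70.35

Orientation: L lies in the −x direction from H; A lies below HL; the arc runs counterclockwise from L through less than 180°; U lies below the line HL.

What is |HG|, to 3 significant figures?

65.7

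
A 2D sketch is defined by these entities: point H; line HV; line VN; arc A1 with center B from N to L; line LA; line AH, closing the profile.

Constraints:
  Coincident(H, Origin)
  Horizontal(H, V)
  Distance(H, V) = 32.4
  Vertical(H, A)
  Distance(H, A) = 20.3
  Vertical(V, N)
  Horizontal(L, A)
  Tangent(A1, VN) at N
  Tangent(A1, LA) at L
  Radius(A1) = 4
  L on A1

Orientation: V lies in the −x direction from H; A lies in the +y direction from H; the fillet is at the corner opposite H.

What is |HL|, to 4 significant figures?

34.91

The virtual corner opposite H is at (-32.40, 20.30). Tangency of A1 to VN means the radius BN is perpendicular to VN and tangency of A1 to LA means the radius BL is perpendicular to LA, with radius 4.0, so the center B sits 4.0 in from both sides at B = (-28.40, 16.30). That places the tangent points at N = (-32.40, 16.30) on VN and L = (-28.40, 20.30) on LA. Then |HL| = |L − H| = 34.91.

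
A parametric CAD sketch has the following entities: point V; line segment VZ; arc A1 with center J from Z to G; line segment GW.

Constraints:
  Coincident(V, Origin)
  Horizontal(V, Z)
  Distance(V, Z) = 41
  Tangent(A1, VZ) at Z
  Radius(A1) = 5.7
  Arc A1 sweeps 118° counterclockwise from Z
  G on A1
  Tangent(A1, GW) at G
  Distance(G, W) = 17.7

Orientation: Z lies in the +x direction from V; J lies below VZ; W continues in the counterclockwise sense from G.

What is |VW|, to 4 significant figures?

50.37

V is at the origin; VZ is horizontal with |VZ| = 41.0 and Z on the +x side, so Z = (41.00, 0.000). Since A1 is tangent to VZ there, JZ ⟂ VZ, so J = Z + (0, -5.7) = (41.00, -5.700). On A1, Z sits at bearing 90° from J; a 118° counterclockwise sweep puts G at bearing 208°, so G = J + 5.7·(cos 208°, sin 208°) = (35.97, -8.376). Tangency of A1 to GW means the radius JG is perpendicular to GW, so GW runs along (−sin 208°, cos 208°); with |GW| = 17.7, W = (44.28, -24.00). Then |VW| = |W − V| = 50.37.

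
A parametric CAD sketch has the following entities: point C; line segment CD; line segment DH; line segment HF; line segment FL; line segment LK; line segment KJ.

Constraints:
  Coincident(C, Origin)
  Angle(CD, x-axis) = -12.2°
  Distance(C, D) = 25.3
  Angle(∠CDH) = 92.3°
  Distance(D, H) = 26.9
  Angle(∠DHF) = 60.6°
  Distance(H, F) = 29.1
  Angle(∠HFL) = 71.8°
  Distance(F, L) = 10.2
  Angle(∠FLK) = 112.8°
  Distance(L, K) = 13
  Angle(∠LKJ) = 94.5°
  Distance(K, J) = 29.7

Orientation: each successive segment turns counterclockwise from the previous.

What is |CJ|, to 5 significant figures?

41.049

∠FLK = 112.8° gives LK at 10.300° from the x-axis; with |LK| = 13.0, K = (21.703, 6.9938). ∠LKJ = 94.5° gives KJ at 95.800° from the x-axis; with |KJ| = 29.7, J = (18.702, 36.542). Then |CJ| = |J − C| = 41.049.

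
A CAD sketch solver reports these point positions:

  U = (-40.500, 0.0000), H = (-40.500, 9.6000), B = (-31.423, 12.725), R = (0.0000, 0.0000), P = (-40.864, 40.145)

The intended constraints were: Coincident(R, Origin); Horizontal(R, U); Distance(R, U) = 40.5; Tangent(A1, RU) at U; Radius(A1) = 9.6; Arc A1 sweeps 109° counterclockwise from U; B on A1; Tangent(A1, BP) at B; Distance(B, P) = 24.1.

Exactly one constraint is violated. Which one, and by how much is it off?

Distance(B, P) = 24.1 — off by 4.90.

R = (0.00, 0.00) ✓; R.y = 0.00, U.y = 0.00 ✓; |RU| = 40.50 ✓; ∠(HU, UR) = 90.00° ✓; |HU| = 9.600 ✓; bearing(H→B) − bearing(H→U) = 109.0° ✓; |HB| = 9.600 ✓; ∠(HB, BP) = 90.00° ✓; |BP| = 29.00 ✗.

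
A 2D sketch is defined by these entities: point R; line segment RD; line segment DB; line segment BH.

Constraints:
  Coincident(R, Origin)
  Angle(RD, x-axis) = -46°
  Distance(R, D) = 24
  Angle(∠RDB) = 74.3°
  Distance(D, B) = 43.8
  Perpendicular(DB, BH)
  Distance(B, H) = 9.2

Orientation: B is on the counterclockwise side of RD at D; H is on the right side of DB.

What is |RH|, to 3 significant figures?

49.3

R is at the origin; RD runs at -46.0° with length 24.0, so D = 24.0·(cos -46.0°, sin -46.0°) = (16.7, -17.3). ∠RDB = 74.3°, so DB runs at -46.0° + (180° − 74.3°) = 59.7° from the x-axis; with |DB| = 43.8, B = D + 43.8·(cos 59.7°, sin 59.7°) = (38.8, 20.6). DB is perpendicular to BH; with |BH| = 9.2 on the right of DB, H = B + 9.2·(0.863, -0.505) = (46.7, 15.9). Then |RH| = |H − R| = 49.3.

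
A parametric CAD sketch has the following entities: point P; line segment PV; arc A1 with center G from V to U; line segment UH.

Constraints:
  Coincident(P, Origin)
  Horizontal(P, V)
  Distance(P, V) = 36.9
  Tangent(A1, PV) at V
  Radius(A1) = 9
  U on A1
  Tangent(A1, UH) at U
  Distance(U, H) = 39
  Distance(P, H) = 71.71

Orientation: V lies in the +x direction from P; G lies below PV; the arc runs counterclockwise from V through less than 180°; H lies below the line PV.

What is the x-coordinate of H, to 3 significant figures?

56.9

P is at the origin; PV is horizontal with |PV| = 36.9 and V on the +x side, so V = (36.9, 0.00). A1 meets PV tangentially, so GV is at right angles to PV, so G = V + (0, -9) = (36.9, -9.00). Since GU ⟂ UH (tangency), |GH| = √(9.0² + 39.0²) = 40.0 regardless of where U sits on A1. So H lies on both circle(P, 71.71) and circle(G, 40.0); the below-PV intersection is H = (56.9, -43.7). U is the foot of the tangent from H: U = (30.3, -15.1).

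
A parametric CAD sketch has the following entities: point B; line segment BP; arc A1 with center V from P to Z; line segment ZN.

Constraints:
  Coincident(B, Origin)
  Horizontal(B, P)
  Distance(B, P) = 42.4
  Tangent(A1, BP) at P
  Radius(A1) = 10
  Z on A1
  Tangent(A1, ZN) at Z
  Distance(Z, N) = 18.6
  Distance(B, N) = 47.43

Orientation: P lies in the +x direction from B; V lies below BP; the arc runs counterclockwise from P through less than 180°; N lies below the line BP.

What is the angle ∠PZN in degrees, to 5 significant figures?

128.97°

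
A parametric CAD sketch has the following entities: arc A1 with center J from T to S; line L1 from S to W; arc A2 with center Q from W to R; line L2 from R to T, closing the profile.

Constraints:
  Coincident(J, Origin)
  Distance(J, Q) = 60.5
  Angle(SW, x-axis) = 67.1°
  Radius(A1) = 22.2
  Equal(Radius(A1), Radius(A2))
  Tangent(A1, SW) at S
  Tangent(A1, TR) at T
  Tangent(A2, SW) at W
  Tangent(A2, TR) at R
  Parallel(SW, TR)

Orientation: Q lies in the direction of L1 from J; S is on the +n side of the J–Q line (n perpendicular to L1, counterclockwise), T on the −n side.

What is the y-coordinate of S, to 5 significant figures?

8.6386

J is at the origin and Q lies 60.5 along u from J, so Q = 60.5·u = (23.542, 55.732). Tangency of A1 to both parallel lines with radius 22.2 puts S and T at J ± 22.2·n: S = (-20.450, 8.6386), T = (20.450, -8.6386). So S.y = 8.6386.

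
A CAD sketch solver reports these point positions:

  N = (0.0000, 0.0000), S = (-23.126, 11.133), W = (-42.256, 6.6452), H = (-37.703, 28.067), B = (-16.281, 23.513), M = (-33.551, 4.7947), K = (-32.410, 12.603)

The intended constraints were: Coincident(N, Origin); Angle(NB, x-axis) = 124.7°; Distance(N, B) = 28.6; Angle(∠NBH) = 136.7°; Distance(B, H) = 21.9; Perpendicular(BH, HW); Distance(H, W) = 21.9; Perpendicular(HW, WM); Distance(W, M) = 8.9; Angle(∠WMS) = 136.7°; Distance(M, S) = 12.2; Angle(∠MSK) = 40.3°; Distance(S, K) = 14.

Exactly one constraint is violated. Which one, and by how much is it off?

Distance(S, K) = 14 — off by 4.60.

N = (0.00, 0.00) ✓; NB at 124.7° ✓; |NB| = 28.60 ✓; ∠NBH = 136.7° ✓; |BH| = 21.90 ✓; ∠(BH, HW) = 90.00° ✓; |HW| = 21.90 ✓; ∠(HW, WM) = 90.00° ✓; |WM| = 8.900 ✓; ∠WMS = 136.7° ✓; |MS| = 12.20 ✓; ∠MSK = 40.30° ✓; |SK| = 9.400 ✗.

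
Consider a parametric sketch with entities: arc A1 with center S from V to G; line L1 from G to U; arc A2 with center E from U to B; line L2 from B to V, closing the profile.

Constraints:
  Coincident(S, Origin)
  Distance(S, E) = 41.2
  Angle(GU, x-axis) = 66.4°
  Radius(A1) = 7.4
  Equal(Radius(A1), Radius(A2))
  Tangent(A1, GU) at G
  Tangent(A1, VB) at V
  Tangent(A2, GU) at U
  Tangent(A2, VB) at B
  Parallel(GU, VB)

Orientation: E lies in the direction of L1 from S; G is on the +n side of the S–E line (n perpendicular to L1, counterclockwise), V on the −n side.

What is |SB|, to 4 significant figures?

41.86

Tangency of A1 to both parallel lines with radius 7.4 puts G and V at S ± 7.4·n: G = (-6.781, 2.963), V = (6.781, -2.963). Equal radii place U and B the same way about E: U = E + 7.4·n = (9.713, 40.72), B = E − 7.4·n = (23.28, 34.79). Then |SB| = |B − S| = 41.86.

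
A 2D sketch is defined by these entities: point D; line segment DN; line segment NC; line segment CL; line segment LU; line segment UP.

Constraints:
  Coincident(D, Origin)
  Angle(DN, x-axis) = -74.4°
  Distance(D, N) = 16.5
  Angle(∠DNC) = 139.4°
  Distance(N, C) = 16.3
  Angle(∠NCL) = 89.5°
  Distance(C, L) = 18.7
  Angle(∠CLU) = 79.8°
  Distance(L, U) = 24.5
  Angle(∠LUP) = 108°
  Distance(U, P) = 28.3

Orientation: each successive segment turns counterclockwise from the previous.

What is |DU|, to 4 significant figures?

5.720

∠NCL = 89.5° gives CL at 56.70° from the x-axis; with |CL| = 18.7, L = (28.25, -9.330). ∠CLU = 79.8° gives LU at 156.9° from the x-axis; with |LU| = 24.5, U = (5.713, 0.2821). Then |DU| = |U − D| = 5.720.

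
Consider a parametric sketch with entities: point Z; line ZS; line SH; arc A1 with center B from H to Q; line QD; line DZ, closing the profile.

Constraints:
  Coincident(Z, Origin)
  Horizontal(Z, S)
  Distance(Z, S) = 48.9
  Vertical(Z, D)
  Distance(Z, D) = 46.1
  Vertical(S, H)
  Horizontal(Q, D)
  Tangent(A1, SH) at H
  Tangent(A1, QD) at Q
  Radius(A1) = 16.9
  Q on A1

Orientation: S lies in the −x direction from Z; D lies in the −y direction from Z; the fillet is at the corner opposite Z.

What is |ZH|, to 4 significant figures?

56.95

Z is at the origin; Z and S share the same y with |ZS| = 48.9 and S on the −x side, so S = (-48.90, 0.000). Z and D share the same x with |ZD| = 46.1 and D on the −y side, so D = (0.000, -46.10). The virtual corner opposite Z is at (-48.90, -46.10). The tangent condition forces BH to be normal to SH and the tangent condition forces BQ to be normal to QD, with radius 16.9, so the center B sits 16.9 in from both sides at B = (-32.00, -29.20). That places the tangent points at H = (-48.90, -29.20) on SH and Q = (-32.00, -46.10) on QD. Then |ZH| = |H − Z| = 56.95.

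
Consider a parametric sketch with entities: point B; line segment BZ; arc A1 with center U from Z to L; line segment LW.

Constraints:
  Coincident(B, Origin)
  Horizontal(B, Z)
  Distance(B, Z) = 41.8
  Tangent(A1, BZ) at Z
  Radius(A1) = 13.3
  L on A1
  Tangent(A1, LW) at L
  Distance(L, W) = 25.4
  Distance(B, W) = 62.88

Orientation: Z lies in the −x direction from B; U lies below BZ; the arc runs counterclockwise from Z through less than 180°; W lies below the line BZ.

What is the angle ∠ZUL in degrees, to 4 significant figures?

106.6°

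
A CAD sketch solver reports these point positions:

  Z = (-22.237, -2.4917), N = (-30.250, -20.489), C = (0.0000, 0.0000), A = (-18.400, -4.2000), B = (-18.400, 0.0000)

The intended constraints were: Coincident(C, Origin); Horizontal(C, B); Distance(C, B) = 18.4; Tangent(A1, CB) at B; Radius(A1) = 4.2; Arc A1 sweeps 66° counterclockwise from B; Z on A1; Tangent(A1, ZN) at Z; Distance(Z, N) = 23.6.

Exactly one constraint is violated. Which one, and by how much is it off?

Distance(Z, N) = 23.6 — off by 3.90.

C = (0.00, 0.00) ✓; C.y = 0.00, B.y = 0.00 ✓; |CB| = 18.40 ✓; ∠(AB, BC) = 90.00° ✓; |AB| = 4.200 ✓; bearing(A→Z) − bearing(A→B) = 66.00° ✓; |AZ| = 4.200 ✓; ∠(AZ, ZN) = 90.00° ✓; |ZN| = 19.70 ✗.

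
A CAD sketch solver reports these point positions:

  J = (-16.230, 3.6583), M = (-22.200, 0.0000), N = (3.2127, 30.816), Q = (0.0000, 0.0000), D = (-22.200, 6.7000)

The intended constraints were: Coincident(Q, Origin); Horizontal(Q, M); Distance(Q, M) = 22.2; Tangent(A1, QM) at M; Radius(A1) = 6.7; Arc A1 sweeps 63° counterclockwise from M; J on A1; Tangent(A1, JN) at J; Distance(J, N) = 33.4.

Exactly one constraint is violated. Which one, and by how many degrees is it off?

Tangent(A1, JN) at J — off by 8.60°.

Q = (0.00, 0.00) ✓; Q.y = 0.00, M.y = 0.00 ✓; |QM| = 22.20 ✓; ∠(DM, MQ) = 90.00° ✓; |DM| = 6.700 ✓; bearing(D→J) − bearing(D→M) = 63.00° ✓; |DJ| = 6.700 ✓; ∠(DJ, JN) = 98.60° ✗; |JN| = 33.40 ✓.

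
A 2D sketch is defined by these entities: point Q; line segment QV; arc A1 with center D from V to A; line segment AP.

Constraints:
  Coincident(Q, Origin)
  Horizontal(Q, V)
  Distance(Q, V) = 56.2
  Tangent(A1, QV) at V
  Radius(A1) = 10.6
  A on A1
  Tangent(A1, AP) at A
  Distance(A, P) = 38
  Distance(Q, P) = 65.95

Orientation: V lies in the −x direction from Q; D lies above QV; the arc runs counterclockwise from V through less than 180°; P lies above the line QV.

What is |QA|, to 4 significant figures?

46.77

Q is at the origin; QV is horizontal with |QV| = 56.2 and V on the −x side, so V = (-56.20, 0.000). Since A1 is tangent to QV there, DV ⟂ QV, so D = V + (0, 10.6) = (-56.20, 10.60). Since DA ⟂ AP (tangency), |DP| = √(10.6² + 38.0²) = 39.45 regardless of where A sits on A1. So P lies on both circle(Q, 65.95) and circle(D, 39.45); the above-QV intersection is P = (-44.82, 48.38). A is the foot of the tangent from P: A = (-45.60, 10.38).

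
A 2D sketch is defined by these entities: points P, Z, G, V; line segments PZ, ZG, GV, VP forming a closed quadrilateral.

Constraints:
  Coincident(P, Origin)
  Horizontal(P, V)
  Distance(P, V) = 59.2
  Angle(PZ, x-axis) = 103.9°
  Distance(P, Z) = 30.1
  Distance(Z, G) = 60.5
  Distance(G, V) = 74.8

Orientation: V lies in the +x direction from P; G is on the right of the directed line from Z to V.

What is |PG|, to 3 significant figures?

32.5

Checks: |ZG| = 60.50 ✓; |GV| = 74.80 ✓.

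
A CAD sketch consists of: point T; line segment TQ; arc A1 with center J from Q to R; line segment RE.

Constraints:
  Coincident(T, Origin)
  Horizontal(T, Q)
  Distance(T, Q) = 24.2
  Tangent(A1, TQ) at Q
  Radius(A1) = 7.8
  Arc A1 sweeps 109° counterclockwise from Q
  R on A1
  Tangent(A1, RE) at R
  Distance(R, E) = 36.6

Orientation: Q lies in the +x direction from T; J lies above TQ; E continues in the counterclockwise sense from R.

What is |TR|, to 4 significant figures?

33.22

Since A1 is tangent to TQ there, JQ ⟂ TQ, so J = Q + (0, 7.8) = (24.20, 7.800). On A1, Q sits at bearing -90° from J; a 109° counterclockwise sweep puts R at bearing 19°, so R = J + 7.8·(cos 19°, sin 19°) = (31.58, 10.34). Then |TR| = |R − T| = 33.22.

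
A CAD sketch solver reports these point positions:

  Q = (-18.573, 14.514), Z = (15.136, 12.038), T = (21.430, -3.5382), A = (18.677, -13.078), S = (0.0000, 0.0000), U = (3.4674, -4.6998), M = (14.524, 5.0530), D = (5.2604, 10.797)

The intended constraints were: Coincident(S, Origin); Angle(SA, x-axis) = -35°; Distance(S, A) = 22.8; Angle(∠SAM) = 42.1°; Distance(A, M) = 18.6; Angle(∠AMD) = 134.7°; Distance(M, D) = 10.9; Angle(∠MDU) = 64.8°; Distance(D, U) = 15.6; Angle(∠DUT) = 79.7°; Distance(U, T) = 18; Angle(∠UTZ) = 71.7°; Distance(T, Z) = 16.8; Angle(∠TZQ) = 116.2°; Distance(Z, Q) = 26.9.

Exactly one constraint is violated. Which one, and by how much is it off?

Distance(Z, Q) = 26.9 — off by 6.90.

S = (0.00, 0.00) ✓; SA at -35.00° ✓; |SA| = 22.80 ✓; ∠SAM = 42.10° ✓; |AM| = 18.60 ✓; ∠AMD = 134.7° ✓; |MD| = 10.90 ✓; ∠MDU = 64.80° ✓; |DU| = 15.60 ✓; ∠DUT = 79.70° ✓; |UT| = 18.00 ✓; ∠UTZ = 71.70° ✓; |TZ| = 16.80 ✓; ∠TZQ = 116.2° ✓; |ZQ| = 33.80 ✗.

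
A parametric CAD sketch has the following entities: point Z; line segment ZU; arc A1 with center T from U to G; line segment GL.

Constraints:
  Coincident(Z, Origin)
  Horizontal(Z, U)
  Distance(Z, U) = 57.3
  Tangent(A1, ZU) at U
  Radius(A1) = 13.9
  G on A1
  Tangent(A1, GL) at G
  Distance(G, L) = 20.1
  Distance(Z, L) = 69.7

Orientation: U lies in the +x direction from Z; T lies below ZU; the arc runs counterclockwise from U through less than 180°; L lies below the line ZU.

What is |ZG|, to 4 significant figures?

51.25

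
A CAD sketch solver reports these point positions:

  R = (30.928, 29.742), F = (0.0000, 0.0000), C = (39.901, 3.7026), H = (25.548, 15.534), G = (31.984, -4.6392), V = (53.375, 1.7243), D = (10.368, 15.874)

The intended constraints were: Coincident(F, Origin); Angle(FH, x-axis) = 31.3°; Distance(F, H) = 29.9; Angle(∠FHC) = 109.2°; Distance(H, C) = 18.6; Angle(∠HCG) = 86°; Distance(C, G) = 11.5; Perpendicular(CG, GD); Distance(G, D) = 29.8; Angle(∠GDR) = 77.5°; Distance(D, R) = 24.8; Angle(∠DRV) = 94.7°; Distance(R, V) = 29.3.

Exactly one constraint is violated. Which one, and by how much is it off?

Distance(R, V) = 29.3 — off by 6.60.

F = (0.00, 0.00) ✓; FH at 31.30° ✓; |FH| = 29.90 ✓; ∠FHC = 109.2° ✓; |HC| = 18.60 ✓; ∠HCG = 86.00° ✓; |CG| = 11.50 ✓; ∠(CG, GD) = 90.00° ✓; |GD| = 29.80 ✓; ∠GDR = 77.50° ✓; |DR| = 24.80 ✓; ∠DRV = 94.70° ✓; |RV| = 35.90 ✗.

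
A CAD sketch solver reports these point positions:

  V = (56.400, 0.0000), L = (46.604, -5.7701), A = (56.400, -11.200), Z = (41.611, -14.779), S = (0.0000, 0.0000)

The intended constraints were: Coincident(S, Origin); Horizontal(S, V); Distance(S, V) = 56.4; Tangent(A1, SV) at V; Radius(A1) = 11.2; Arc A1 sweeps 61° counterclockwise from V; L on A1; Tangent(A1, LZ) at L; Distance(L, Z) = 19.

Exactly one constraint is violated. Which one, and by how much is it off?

Distance(L, Z) = 19 — off by 8.70.

S = (0.00, 0.00) ✓; S.y = 0.00, V.y = 0.00 ✓; |SV| = 56.40 ✓; ∠(AV, VS) = 90.00° ✓; |AV| = 11.20 ✓; bearing(A→L) − bearing(A→V) = 61.00° ✓; |AL| = 11.20 ✓; ∠(AL, LZ) = 90.00° ✓; |LZ| = 10.30 ✗.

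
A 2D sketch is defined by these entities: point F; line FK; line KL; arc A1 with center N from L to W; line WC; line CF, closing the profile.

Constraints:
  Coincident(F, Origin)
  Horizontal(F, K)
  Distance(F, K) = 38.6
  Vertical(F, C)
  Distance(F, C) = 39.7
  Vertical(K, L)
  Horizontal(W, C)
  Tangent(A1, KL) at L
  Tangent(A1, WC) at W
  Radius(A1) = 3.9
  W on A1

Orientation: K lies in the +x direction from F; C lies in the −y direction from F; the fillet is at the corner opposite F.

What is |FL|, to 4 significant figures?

52.65

F is at the origin; FK is horizontal with |FK| = 38.6 and K on the +x side, so K = (38.60, 0.000). F and C share the same x with |FC| = 39.7 and C on the −y side, so C = (0.000, -39.70). The virtual corner opposite F is at (38.60, -39.70). Tangency of A1 to KL means the radius NL is perpendicular to KL and A1 meets WC tangentially, so NW is at right angles to WC, with radius 3.9, so the center N sits 3.9 in from both sides at N = (34.70, -35.80). That places the tangent points at L = (38.60, -35.80) on KL and W = (34.70, -39.70) on WC. Then |FL| = |L − F| = 52.65.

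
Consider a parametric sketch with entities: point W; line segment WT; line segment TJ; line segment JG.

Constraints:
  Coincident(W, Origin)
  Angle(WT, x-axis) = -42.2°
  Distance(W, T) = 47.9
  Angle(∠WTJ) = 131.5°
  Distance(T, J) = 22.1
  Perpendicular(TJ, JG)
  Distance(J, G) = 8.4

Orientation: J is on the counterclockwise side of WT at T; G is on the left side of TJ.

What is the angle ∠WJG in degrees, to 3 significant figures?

56.3°

∠WTJ = 131.5°, so TJ runs at -42.2° + (180° − 131.5°) = 6.30° from the x-axis; with |TJ| = 22.1, J = T + 22.1·(cos 6.30°, sin 6.30°) = (57.5, -29.8). TJ is perpendicular to JG; with |JG| = 8.4 on the left of TJ, G = J + 8.4·(-0.110, 0.994) = (56.5, -21.4). Then cos ∠WJG = JW·JG / (|JW||JG|), giving 56.3°.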